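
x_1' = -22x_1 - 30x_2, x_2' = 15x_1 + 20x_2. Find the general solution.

Coefficient matrix A = [[-22, -30], [15, 20]].
Characteristic polynomial det(A - λI) = λ^2 + 2λ + 10 = 0.
Eigenvalues λ = -1 ± 3i (complex conjugate pair).
For λ=-1+3i: an eigenvector is (-1,1) - i(-3,2) = (-1 + 3i, 1 - 2i).
A real fundamental pair from Re and Im of e^((-1+3i)t)v: X_1 = e^(-t)(cos(3t)·(-1,1) + sin(3t)·(-3,2)), X_2 = e^(-t)(sin(3t)·(-1,1) - cos(3t)·(-3,2)).
General solution: K_1X_1 + K_2X_2.

x_1(t) = -3K_1e^(-t)sin(3t) - K_1e^(-t)cos(3t) - K_2e^(-t)sin(3t) + 3K_2e^(-t)cos(3t), x_2(t) = 2K_1e^(-t)sin(3t) + K_1e^(-t)cos(3t) + K_2e^(-t)sin(3t) - 2K_2e^(-t)cos(3t)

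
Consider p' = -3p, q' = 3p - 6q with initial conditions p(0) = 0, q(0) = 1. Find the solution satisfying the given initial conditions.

p(t) = 0, q(t) = e^(-6t)

Coefficient matrix A = [[-3, 0], [3, -6]].
Characteristic polynomial det(A - λI) = λ^2 + 9λ + 18 = 0.
Eigenvalues λ = -3, -6.
For λ=-3: (A-λI) row 2 is [3, -3], so an eigenvector is (1, 1).
For λ=-6: (A-λI) row 1 is [3, 0], so an eigenvector is (0, -1).
General solution: K_1e^(-3t)(1,1) + K_2e^(-6t)(0,-1).
Applying p(0)=0, q(0)=1 gives K_1=0, K_2=-1.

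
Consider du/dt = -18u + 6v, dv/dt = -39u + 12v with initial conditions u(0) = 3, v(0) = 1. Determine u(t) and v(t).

Coefficient matrix A = [[-18, 6], [-39, 12]].
Characteristic polynomial det(A - λI) = λ^2 + 6λ + 18 = 0.
Eigenvalues λ = -3 ± 3i (complex conjugate pair).
For λ=-3+3i: an eigenvector is (1,3) - i(1,2) = (1 - i, 3 - 2i).
A real fundamental pair from Re and Im of e^((-3+3i)t)v: X_1 = e^(-3t)(cos(3t)·(1,3) + sin(3t)·(1,2)), X_2 = e^(-3t)(sin(3t)·(1,3) - cos(3t)·(1,2)).
General solution: K_1X_1 + K_2X_2.
Applying u(0)=3, v(0)=1 gives K_1=-5, K_2=-8.

u(t) = -13e^(-3t)sin(3t) + 3e^(-3t)cos(3t), v(t) = -34e^(-3t)sin(3t) + e^(-3t)cos(3t)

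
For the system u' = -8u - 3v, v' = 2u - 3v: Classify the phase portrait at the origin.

A = [[-8,-3],[2,-3]]; det(A-λI) = λ^2 + 11λ + 30.
λ = -6, -5: both negative.

stable node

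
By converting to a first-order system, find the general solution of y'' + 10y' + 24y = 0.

Let x_1 = y, x_2 = y'. Then x_1' = x_2 and x_2' = -24x_1 - 10x_2.
A = [[0,1],[-24,-10]]; det(A-λI) = λ^2 + 10λ + 24.
Eigenvalues λ = -4, -6 with eigenvectors (1,-4), (1,-6).

y(t) = C_1e^(-4t) + C_2e^(-6t)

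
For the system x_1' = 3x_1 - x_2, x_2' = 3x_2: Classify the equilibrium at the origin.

unstable improper node

A = [[3,-1],[0,3]]; det(A-λI) = λ^2 - 6λ + 9.
repeated λ = 3 with a single eigenvector.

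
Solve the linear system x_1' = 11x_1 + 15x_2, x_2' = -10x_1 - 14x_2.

Coefficient matrix A = [[11, 15], [-10, -14]].
Characteristic polynomial det(A - λI) = λ^2 + 3λ - 4 = 0.
Eigenvalues λ = -4, 1.
For λ=-4: (A-λI) row 1 is [15, 15], so an eigenvector is (1, -1).
For λ=1: (A-λI) row 1 is [10, 15], so an eigenvector is (-3, 2).
General solution: K_1e^(-4t)(1,-1) + K_2e^(t)(-3,2).

x_1(t) = K_1e^(-4t) - 3K_2e^(t), x_2(t) = -K_1e^(-4t) + 2K_2e^(t)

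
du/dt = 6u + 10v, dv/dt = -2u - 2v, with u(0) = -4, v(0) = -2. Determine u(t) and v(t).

Coefficient matrix A = [[6, 10], [-2, -2]].
Characteristic polynomial det(A - λI) = λ^2 - 4λ + 8 = 0.
Eigenvalues λ = 2 ± 2i (complex conjugate pair).
For λ=2+2i: an eigenvector is (-1,0) - i(-2,1) = (-1 + 2i, 0 - i).
A real fundamental pair from Re and Im of e^((2+2i)t)v: X_1 = e^(2t)(cos(2t)·(-1,0) + sin(2t)·(-2,1)), X_2 = e^(2t)(sin(2t)·(-1,0) - cos(2t)·(-2,1)).
General solution: K_1X_1 + K_2X_2.
Applying u(0)=-4, v(0)=-2 gives K_1=8, K_2=2.

u(t) = -18e^(2t)sin(2t) - 4e^(2t)cos(2t), v(t) = 8e^(2t)sin(2t) - 2e^(2t)cos(2t)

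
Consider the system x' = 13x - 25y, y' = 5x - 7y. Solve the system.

x(t) = -2C_1e^(3t)sin(5t) - C_1e^(3t)cos(5t) - C_2e^(3t)sin(5t) + 2C_2e^(3t)cos(5t), y(t) = -C_1e^(3t)sin(5t) + C_2e^(3t)cos(5t)

Coefficient matrix A = [[13, -25], [5, -7]].
Characteristic polynomial det(A - λI) = λ^2 - 6λ + 34 = 0.
Eigenvalues λ = 3 ± 5i (complex conjugate pair).
For λ=3+5i: an eigenvector is (-1,0) - i(-2,-1) = (-1 + 2i, 0 + i).
A real fundamental pair from Re and Im of e^((3+5i)t)v: X_1 = e^(3t)(cos(5t)·(-1,0) + sin(5t)·(-2,-1)), X_2 = e^(3t)(sin(5t)·(-1,0) - cos(5t)·(-2,-1)).
General solution: C_1X_1 + C_2X_2.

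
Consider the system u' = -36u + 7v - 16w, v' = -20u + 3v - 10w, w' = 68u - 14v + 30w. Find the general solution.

Coefficient matrix A = [[-36, 7, -16], [-20, 3, -10], [68, -14, 30]].
det(A - λI) = 0 gives eigenvalues λ = -4, -2, 3.
For λ=-4: eigenvector (1,0,-2).
For λ=-2: eigenvector (-1,2,3).
For λ=3: eigenvector (1,1,-2).
General solution: c_1e^(-4t)(1,0,-2) + c_2e^(-2t)(-1,2,3) + c_3e^(3t)(1,1,-2).

u(t) = c_1e^(-4t) - c_2e^(-2t) + c_3e^(3t), v(t) = 2c_2e^(-2t) + c_3e^(3t), w(t) = -2c_1e^(-4t) + 3c_2e^(-2t) - 2c_3e^(3t)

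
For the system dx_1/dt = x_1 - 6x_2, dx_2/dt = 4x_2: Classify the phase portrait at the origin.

A = [[1,-6],[0,4]]; det(A-λI) = λ^2 - 5λ + 4.
λ = 1, 4: both positive.

unstable node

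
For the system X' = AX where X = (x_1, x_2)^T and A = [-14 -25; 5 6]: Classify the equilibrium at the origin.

stable spiral

A = [[-14,-25],[5,6]]; det(A-λI) = λ^2 + 8λ + 41.
λ = -4 ± 5i: negative real part.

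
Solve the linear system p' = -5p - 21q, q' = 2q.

p(t) = -C_1e^(-5t) + 3C_2e^(2t), q(t) = -C_2e^(2t)

Coefficient matrix A = [[-5, -21], [0, 2]].
Characteristic polynomial det(A - λI) = λ^2 + 3λ - 10 = 0.
Eigenvalues λ = -5, 2.
For λ=-5: (A-λI) row 1 is [0, -21], so an eigenvector is (-1, 0).
For λ=2: (A-λI) row 1 is [-7, -21], so an eigenvector is (3, -1).
General solution: C_1e^(-5t)(-1,0) + C_2e^(2t)(3,-1).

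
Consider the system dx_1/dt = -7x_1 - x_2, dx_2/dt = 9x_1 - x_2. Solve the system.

x_1(t) = -C_1e^(-4t) - C_2te^(-4t) + C_2e^(-4t), x_2(t) = 3C_1e^(-4t) + 3C_2te^(-4t) - 2C_2e^(-4t)

Coefficient matrix A = [[-7, -1], [9, -1]].
Characteristic polynomial det(A - λI) = λ^2 + 8λ + 16 = 0.
Single eigenvalue λ = -4 with algebraic multiplicity 2.
Eigenvector v = (-1,3); generalized eigenvector w with (A-λI)w=v is (1,-2).
General solution: e^(-4t)[C_1·v + C_2·(t·v + w)].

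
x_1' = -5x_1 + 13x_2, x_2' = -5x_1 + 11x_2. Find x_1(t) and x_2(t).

Coefficient matrix A = [[-5, 13], [-5, 11]].
Characteristic polynomial det(A - λI) = λ^2 - 6λ + 10 = 0.
Eigenvalues λ = 3 ± i (complex conjugate pair).
For λ=3+i: an eigenvector is (2,1) - i(-3,-2) = (2 + 3i, 1 + 2i).
A real fundamental pair from Re and Im of e^((3+i)t)v: X_1 = e^(3t)(cos(t)·(2,1) + sin(t)·(-3,-2)), X_2 = e^(3t)(sin(t)·(2,1) - cos(t)·(-3,-2)).
General solution: C_1X_1 + C_2X_2.

x_1(t) = -3C_1e^(3t)sin(t) + 2C_1e^(3t)cos(t) + 2C_2e^(3t)sin(t) + 3C_2e^(3t)cos(t), x_2(t) = -2C_1e^(3t)sin(t) + C_1e^(3t)cos(t) + C_2e^(3t)sin(t) + 2C_2e^(3t)cos(t)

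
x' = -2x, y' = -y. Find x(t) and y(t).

x(t) = C_2e^(-2t), y(t) = -C_1e^(-t)

Coefficient matrix A = [[-2, 0], [0, -1]].
Characteristic polynomial det(A - λI) = λ^2 + 3λ + 2 = 0.
Eigenvalues λ = -1, -2.
For λ=-1: (A-λI) row 1 is [-1, 0], so an eigenvector is (0, -1).
For λ=-2: (A-λI) row 2 is [0, 1], so an eigenvector is (1, 0).
General solution: C_1e^(-t)(0,-1) + C_2e^(-2t)(1,0).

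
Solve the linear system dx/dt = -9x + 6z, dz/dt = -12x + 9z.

Coefficient matrix A = [[-9, 6], [-12, 9]].
Characteristic polynomial det(A - λI) = λ^2 - 9 = 0.
Eigenvalues λ = 3, -3.
For λ=3: (A-λI) row 1 is [-12, 6], so an eigenvector is (-1, -2).
For λ=-3: (A-λI) row 1 is [-6, 6], so an eigenvector is (1, 1).
General solution: C_1e^(3t)(-1,-2) + C_2e^(-3t)(1,1).

x(t) = -C_1e^(3t) + C_2e^(-3t), z(t) = -2C_1e^(3t) + C_2e^(-3t)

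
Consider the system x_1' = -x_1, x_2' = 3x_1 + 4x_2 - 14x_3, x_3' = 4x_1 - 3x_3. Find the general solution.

Coefficient matrix A = [[-1, 0, 0], [3, 4, -14], [4, 0, -3]].
det(A - λI) = 0 gives eigenvalues λ = -1, 4, -3.
For λ=-1: eigenvector (1,5,2).
For λ=4: eigenvector (0,1,0).
For λ=-3: eigenvector (0,2,1).
General solution: c_1e^(-t)(1,5,2) + c_2e^(4t)(0,1,0) + c_3e^(-3t)(0,2,1).

x_1(t) = c_1e^(-t), x_2(t) = 5c_1e^(-t) + c_2e^(4t) + 2c_3e^(-3t), x_3(t) = 2c_1e^(-t) + c_3e^(-3t)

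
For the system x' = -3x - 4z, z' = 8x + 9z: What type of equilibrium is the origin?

unstable node

A = [[-3,-4],[8,9]]; det(A-λI) = λ^2 - 6λ + 5.
λ = 1, 5: both positive.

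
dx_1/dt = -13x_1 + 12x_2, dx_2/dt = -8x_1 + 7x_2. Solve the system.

x_1(t) = -c_1e^(-t) - 3c_2e^(-5t), x_2(t) = -c_1e^(-t) - 2c_2e^(-5t)

Coefficient matrix A = [[-13, 12], [-8, 7]].
Characteristic polynomial det(A - λI) = λ^2 + 6λ + 5 = 0.
Eigenvalues λ = -1, -5.
For λ=-1: (A-λI) row 1 is [-12, 12], so an eigenvector is (-1, -1).
For λ=-5: (A-λI) row 1 is [-8, 12], so an eigenvector is (-3, -2).
General solution: c_1e^(-t)(-1,-1) + c_2e^(-5t)(-3,-2).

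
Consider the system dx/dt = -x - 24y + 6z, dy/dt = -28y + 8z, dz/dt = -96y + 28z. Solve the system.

Coefficient matrix A = [[-1, -24, 6], [0, -28, 8], [0, -96, 28]].
det(A - λI) = 0 gives eigenvalues λ = -1, -4, 4.
For λ=-1: eigenvector (1,0,0).
For λ=-4: eigenvector (-2,-1,-3).
For λ=4: eigenvector (0,1,4).
General solution: c_1e^(-t)(1,0,0) + c_2e^(-4t)(-2,-1,-3) + c_3e^(4t)(0,1,4).

x(t) = c_1e^(-t) - 2c_2e^(-4t), y(t) = -c_2e^(-4t) + c_3e^(4t), z(t) = -3c_2e^(-4t) + 4c_3e^(4t)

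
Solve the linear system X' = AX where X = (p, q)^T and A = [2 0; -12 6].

p(t) = C_1e^(2t), q(t) = 3C_1e^(2t) - C_2e^(6t)

Coefficient matrix A = [[2, 0], [-12, 6]].
Characteristic polynomial det(A - λI) = λ^2 - 8λ + 12 = 0.
Eigenvalues λ = 2, 6.
For λ=2: (A-λI) row 2 is [-12, 4], so an eigenvector is (1, 3).
For λ=6: (A-λI) row 1 is [-4, 0], so an eigenvector is (0, -1).
General solution: C_1e^(2t)(1,3) + C_2e^(6t)(0,-1).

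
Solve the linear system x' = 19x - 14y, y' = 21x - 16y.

Coefficient matrix A = [[19, -14], [21, -16]].
Characteristic polynomial det(A - λI) = λ^2 - 3λ - 10 = 0.
Eigenvalues λ = 5, -2.
For λ=5: (A-λI) row 1 is [14, -14], so an eigenvector is (1, 1).
For λ=-2: (A-λI) row 1 is [21, -14], so an eigenvector is (2, 3).
General solution: K_1e^(5t)(1,1) + K_2e^(-2t)(2,3).

x(t) = K_1e^(5t) + 2K_2e^(-2t), y(t) = K_1e^(5t) + 3K_2e^(-2t)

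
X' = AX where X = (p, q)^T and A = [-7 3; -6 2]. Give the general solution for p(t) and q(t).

Coefficient matrix A = [[-7, 3], [-6, 2]].
Characteristic polynomial det(A - λI) = λ^2 + 5λ + 4 = 0.
Eigenvalues λ = -4, -1.
For λ=-4: (A-λI) row 1 is [-3, 3], so an eigenvector is (-1, -1).
For λ=-1: (A-λI) row 1 is [-6, 3], so an eigenvector is (-1, -2).
General solution: C_1e^(-4t)(-1,-1) + C_2e^(-t)(-1,-2).

p(t) = -C_1e^(-4t) - C_2e^(-t), q(t) = -C_1e^(-4t) - 2C_2e^(-t)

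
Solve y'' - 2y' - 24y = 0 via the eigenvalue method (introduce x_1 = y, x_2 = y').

y(t) = c_1e^(-4t) + c_2e^(6t)

Let x_1 = y, x_2 = y'. Then x_1' = x_2 and x_2' = 24x_1 + 2x_2.
A = [[0,1],[24,2]]; det(A-λI) = λ^2 - 2λ - 24.
Eigenvalues λ = -4, 6 with eigenvectors (1,-4), (1,6).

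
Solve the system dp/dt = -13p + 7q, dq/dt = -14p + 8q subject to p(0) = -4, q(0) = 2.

p(t) = 6e^(t) - 10e^(-6t), q(t) = 12e^(t) - 10e^(-6t)

Coefficient matrix A = [[-13, 7], [-14, 8]].
Characteristic polynomial det(A - λI) = λ^2 + 5λ - 6 = 0.
Eigenvalues λ = 1, -6.
For λ=1: (A-λI) row 1 is [-14, 7], so an eigenvector is (1, 2).
For λ=-6: (A-λI) row 1 is [-7, 7], so an eigenvector is (-1, -1).
General solution: K_1e^(t)(1,2) + K_2e^(-6t)(-1,-1).
Applying p(0)=-4, q(0)=2 gives K_1=6, K_2=10.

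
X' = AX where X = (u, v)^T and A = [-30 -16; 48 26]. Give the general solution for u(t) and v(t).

Coefficient matrix A = [[-30, -16], [48, 26]].
Characteristic polynomial det(A - λI) = λ^2 + 4λ - 12 = 0.
Eigenvalues λ = 2, -6.
For λ=2: (A-λI) row 1 is [-32, -16], so an eigenvector is (1, -2).
For λ=-6: (A-λI) row 1 is [-24, -16], so an eigenvector is (-2, 3).
General solution: c_1e^(2t)(1,-2) + c_2e^(-6t)(-2,3).

u(t) = c_1e^(2t) - 2c_2e^(-6t), v(t) = -2c_1e^(2t) + 3c_2e^(-6t)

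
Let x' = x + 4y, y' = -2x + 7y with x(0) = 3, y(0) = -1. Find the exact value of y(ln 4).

A = [[1,4],[-2,7]]; eigenvalues λ = 5, 3.
Eigenvectors: (-1,-1) for λ=5, (-2,-1) for λ=3.
From the initial condition, c_1 = 5, c_2 = -4.
y(ln 4) = (5)(4^5)(-1) + (-4)(4^3)(-1) = -4864.

-4864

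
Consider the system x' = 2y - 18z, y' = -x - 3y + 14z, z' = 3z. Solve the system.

Coefficient matrix A = [[0, 2, -18], [-1, -3, 14], [0, 0, 3]].
det(A - λI) = 0 gives eigenvalues λ = -1, -2, 3.
For λ=-1: eigenvector (2,-1,0).
For λ=-2: eigenvector (-1,1,0).
For λ=3: eigenvector (-4,3,1).
General solution: c_1e^(-t)(2,-1,0) + c_2e^(-2t)(-1,1,0) + c_3e^(3t)(-4,3,1).

x(t) = 2c_1e^(-t) - c_2e^(-2t) - 4c_3e^(3t), y(t) = -c_1e^(-t) + c_2e^(-2t) + 3c_3e^(3t), z(t) = c_3e^(3t)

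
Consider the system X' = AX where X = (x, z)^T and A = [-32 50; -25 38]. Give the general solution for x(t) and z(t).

Coefficient matrix A = [[-32, 50], [-25, 38]].
Characteristic polynomial det(A - λI) = λ^2 - 6λ + 34 = 0.
Eigenvalues λ = 3 ± 5i (complex conjugate pair).
For λ=3+5i: an eigenvector is (-3,-2) - i(1,1) = (-3 - i, -2 - i).
A real fundamental pair from Re and Im of e^((3+5i)t)v: X_1 = e^(3t)(cos(5t)·(-3,-2) + sin(5t)·(1,1)), X_2 = e^(3t)(sin(5t)·(-3,-2) - cos(5t)·(1,1)).
General solution: K_1X_1 + K_2X_2.

x(t) = K_1e^(3t)sin(5t) - 3K_1e^(3t)cos(5t) - 3K_2e^(3t)sin(5t) - K_2e^(3t)cos(5t), z(t) = K_1e^(3t)sin(5t) - 2K_1e^(3t)cos(5t) - 2K_2e^(3t)sin(5t) - K_2e^(3t)cos(5t)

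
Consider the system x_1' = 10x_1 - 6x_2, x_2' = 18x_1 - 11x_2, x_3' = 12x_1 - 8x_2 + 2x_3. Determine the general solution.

Coefficient matrix A = [[10, -6, 0], [18, -11, 0], [12, -8, 2]].
det(A - λI) = 0 gives eigenvalues λ = -2, 1, 2.
For λ=-2: eigenvector (1,2,1).
For λ=1: eigenvector (-2,-3,0).
For λ=2: eigenvector (0,0,1).
General solution: K_1e^(-2t)(1,2,1) + K_2e^(t)(-2,-3,0) + K_3e^(2t)(0,0,1).

x_1(t) = K_1e^(-2t) - 2K_2e^(t), x_2(t) = 2K_1e^(-2t) - 3K_2e^(t), x_3(t) = K_1e^(-2t) + K_3e^(2t)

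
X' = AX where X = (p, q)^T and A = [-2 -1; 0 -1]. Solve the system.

Coefficient matrix A = [[-2, -1], [0, -1]].
Characteristic polynomial det(A - λI) = λ^2 + 3λ + 2 = 0.
Eigenvalues λ = -1, -2.
For λ=-1: (A-λI) row 1 is [-1, -1], so an eigenvector is (1, -1).
For λ=-2: (A-λI) row 1 is [0, -1], so an eigenvector is (-1, 0).
General solution: K_1e^(-t)(1,-1) + K_2e^(-2t)(-1,0).

p(t) = K_1e^(-t) - K_2e^(-2t), q(t) = -K_1e^(-t)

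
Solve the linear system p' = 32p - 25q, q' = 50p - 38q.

Coefficient matrix A = [[32, -25], [50, -38]].
Characteristic polynomial det(A - λI) = λ^2 + 6λ + 34 = 0.
Eigenvalues λ = -3 ± 5i (complex conjugate pair).
For λ=-3+5i: an eigenvector is (-1,-1) - i(-2,-3) = (-1 + 2i, -1 + 3i).
A real fundamental pair from Re and Im of e^((-3+5i)t)v: X_1 = e^(-3t)(cos(5t)·(-1,-1) + sin(5t)·(-2,-3)), X_2 = e^(-3t)(sin(5t)·(-1,-1) - cos(5t)·(-2,-3)).
General solution: K_1X_1 + K_2X_2.

p(t) = -2K_1e^(-3t)sin(5t) - K_1e^(-3t)cos(5t) - K_2e^(-3t)sin(5t) + 2K_2e^(-3t)cos(5t), q(t) = -3K_1e^(-3t)sin(5t) - K_1e^(-3t)cos(5t) - K_2e^(-3t)sin(5t) + 3K_2e^(-3t)cos(5t)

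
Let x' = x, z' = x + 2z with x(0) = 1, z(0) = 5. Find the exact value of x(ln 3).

3

A = [[1,0],[1,2]]; eigenvalues λ = 1, 2.
Eigenvectors: (-1,1) for λ=1, (0,1) for λ=2.
From the initial condition, c_1 = -1, c_2 = 6.
x(ln 3) = (-1)(3^1)(-1) + (6)(3^2)(0) = 3.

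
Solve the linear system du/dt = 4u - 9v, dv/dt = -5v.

Coefficient matrix A = [[4, -9], [0, -5]].
Characteristic polynomial det(A - λI) = λ^2 + λ - 20 = 0.
Eigenvalues λ = 4, -5.
For λ=4: (A-λI) row 1 is [0, -9], so an eigenvector is (-1, 0).
For λ=-5: (A-λI) row 1 is [9, -9], so an eigenvector is (1, 1).
General solution: c_1e^(4t)(-1,0) + c_2e^(-5t)(1,1).

u(t) = -c_1e^(4t) + c_2e^(-5t), v(t) = c_2e^(-5t)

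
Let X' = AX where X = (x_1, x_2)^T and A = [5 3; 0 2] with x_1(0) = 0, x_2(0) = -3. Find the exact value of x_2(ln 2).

-12

A = [[5,3],[0,2]]; eigenvalues λ = 5, 2.
Eigenvectors: (1,0) for λ=5, (-1,1) for λ=2.
From the initial condition, c_1 = -3, c_2 = -3.
x_2(ln 2) = (-3)(2^5)(0) + (-3)(2^2)(1) = -12.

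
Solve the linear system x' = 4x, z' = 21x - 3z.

Coefficient matrix A = [[4, 0], [21, -3]].
Characteristic polynomial det(A - λI) = λ^2 - λ - 12 = 0.
Eigenvalues λ = 4, -3.
For λ=4: (A-λI) row 2 is [21, -7], so an eigenvector is (1, 3).
For λ=-3: (A-λI) row 1 is [7, 0], so an eigenvector is (0, 1).
General solution: K_1e^(4t)(1,3) + K_2e^(-3t)(0,1).

x(t) = K_1e^(4t), z(t) = 3K_1e^(4t) + K_2e^(-3t)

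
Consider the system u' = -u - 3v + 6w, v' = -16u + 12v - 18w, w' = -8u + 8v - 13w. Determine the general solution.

u(t) = K_1e^(-t) + K_2e^(-4t), v(t) = 4K_1e^(-t) + K_2e^(-4t) + 2K_3e^(3t), w(t) = 2K_1e^(-t) + K_3e^(3t)

Coefficient matrix A = [[-1, -3, 6], [-16, 12, -18], [-8, 8, -13]].
det(A - λI) = 0 gives eigenvalues λ = -1, -4, 3.
For λ=-1: eigenvector (1,4,2).
For λ=-4: eigenvector (1,1,0).
For λ=3: eigenvector (0,2,1).
General solution: K_1e^(-t)(1,4,2) + K_2e^(-4t)(1,1,0) + K_3e^(3t)(0,2,1).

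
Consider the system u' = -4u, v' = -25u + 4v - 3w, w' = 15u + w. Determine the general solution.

u(t) = C_3e^(-4t), v(t) = -C_1e^(4t) + C_2e^(t) + 2C_3e^(-4t), w(t) = C_2e^(t) - 3C_3e^(-4t)

Coefficient matrix A = [[-4, 0, 0], [-25, 4, -3], [15, 0, 1]].
det(A - λI) = 0 gives eigenvalues λ = 4, 1, -4.
For λ=4: eigenvector (0,-1,0).
For λ=1: eigenvector (0,1,1).
For λ=-4: eigenvector (1,2,-3).
General solution: C_1e^(4t)(0,-1,0) + C_2e^(t)(0,1,1) + C_3e^(-4t)(1,2,-3).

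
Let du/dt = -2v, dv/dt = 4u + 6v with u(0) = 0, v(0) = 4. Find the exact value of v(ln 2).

A = [[0,-2],[4,6]]; eigenvalues λ = 2, 4.
Eigenvectors: (-1,1) for λ=2, (1,-2) for λ=4.
From the initial condition, c_1 = -4, c_2 = -4.
v(ln 2) = (-4)(2^2)(1) + (-4)(2^4)(-2) = 112.

112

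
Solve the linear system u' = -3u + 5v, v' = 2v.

Coefficient matrix A = [[-3, 5], [0, 2]].
Characteristic polynomial det(A - λI) = λ^2 + λ - 6 = 0.
Eigenvalues λ = 2, -3.
For λ=2: (A-λI) row 1 is [-5, 5], so an eigenvector is (-1, -1).
For λ=-3: (A-λI) row 1 is [0, 5], so an eigenvector is (1, 0).
General solution: c_1e^(2t)(-1,-1) + c_2e^(-3t)(1,0).

u(t) = -c_1e^(2t) + c_2e^(-3t), v(t) = -c_1e^(2t)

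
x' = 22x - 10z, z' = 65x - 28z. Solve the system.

Coefficient matrix A = [[22, -10], [65, -28]].
Characteristic polynomial det(A - λI) = λ^2 + 6λ + 34 = 0.
Eigenvalues λ = -3 ± 5i (complex conjugate pair).
For λ=-3+5i: an eigenvector is (-1,-3) - i(1,2) = (-1 - i, -3 - 2i).
A real fundamental pair from Re and Im of e^((-3+5i)t)v: X_1 = e^(-3t)(cos(5t)·(-1,-3) + sin(5t)·(1,2)), X_2 = e^(-3t)(sin(5t)·(-1,-3) - cos(5t)·(1,2)).
General solution: C_1X_1 + C_2X_2.

x(t) = C_1e^(-3t)sin(5t) - C_1e^(-3t)cos(5t) - C_2e^(-3t)sin(5t) - C_2e^(-3t)cos(5t), z(t) = 2C_1e^(-3t)sin(5t) - 3C_1e^(-3t)cos(5t) - 3C_2e^(-3t)sin(5t) - 2C_2e^(-3t)cos(5t)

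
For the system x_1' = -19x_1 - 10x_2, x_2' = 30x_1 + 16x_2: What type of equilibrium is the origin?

saddle

A = [[-19,-10],[30,16]]; det(A-λI) = λ^2 + 3λ - 4.
λ = -4, 1: opposite signs.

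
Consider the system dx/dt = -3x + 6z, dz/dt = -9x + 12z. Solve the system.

Coefficient matrix A = [[-3, 6], [-9, 12]].
Characteristic polynomial det(A - λI) = λ^2 - 9λ + 18 = 0.
Eigenvalues λ = 6, 3.
For λ=6: (A-λI) row 1 is [-9, 6], so an eigenvector is (2, 3).
For λ=3: (A-λI) row 1 is [-6, 6], so an eigenvector is (1, 1).
General solution: c_1e^(6t)(2,3) + c_2e^(3t)(1,1).

x(t) = 2c_1e^(6t) + c_2e^(3t), z(t) = 3c_1e^(6t) + c_2e^(3t)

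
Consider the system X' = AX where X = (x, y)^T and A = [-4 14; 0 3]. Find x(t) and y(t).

Coefficient matrix A = [[-4, 14], [0, 3]].
Characteristic polynomial det(A - λI) = λ^2 + λ - 12 = 0.
Eigenvalues λ = -4, 3.
For λ=-4: (A-λI) row 1 is [0, 14], so an eigenvector is (-1, 0).
For λ=3: (A-λI) row 1 is [-7, 14], so an eigenvector is (2, 1).
General solution: c_1e^(-4t)(-1,0) + c_2e^(3t)(2,1).

x(t) = -c_1e^(-4t) + 2c_2e^(3t), y(t) = c_2e^(3t)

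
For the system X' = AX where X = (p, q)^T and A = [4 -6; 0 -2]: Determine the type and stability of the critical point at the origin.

saddle

A = [[4,-6],[0,-2]]; det(A-λI) = λ^2 - 2λ - 8.
λ = 4, -2: opposite signs.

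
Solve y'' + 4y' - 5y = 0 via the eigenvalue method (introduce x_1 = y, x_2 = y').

y(t) = K_1e^(t) + K_2e^(-5t)

Let x_1 = y, x_2 = y'. Then x_1' = x_2 and x_2' = 5x_1 - 4x_2.
A = [[0,1],[5,-4]]; det(A-λI) = λ^2 + 4λ - 5.
Eigenvalues λ = 1, -5 with eigenvectors (1,1), (1,-5).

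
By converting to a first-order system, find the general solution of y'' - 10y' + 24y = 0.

y(t) = K_1e^(4t) + K_2e^(6t)

Let x_1 = y, x_2 = y'. Then x_1' = x_2 and x_2' = -24x_1 + 10x_2.
A = [[0,1],[-24,10]]; det(A-λI) = λ^2 - 10λ + 24.
Eigenvalues λ = 4, 6 with eigenvectors (1,4), (1,6).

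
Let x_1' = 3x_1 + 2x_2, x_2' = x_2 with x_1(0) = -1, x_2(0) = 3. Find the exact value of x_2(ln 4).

12

A = [[3,2],[0,1]]; eigenvalues λ = 3, 1.
Eigenvectors: (1,0) for λ=3, (1,-1) for λ=1.
From the initial condition, c_1 = 2, c_2 = -3.
x_2(ln 4) = (2)(4^3)(0) + (-3)(4^1)(-1) = 12.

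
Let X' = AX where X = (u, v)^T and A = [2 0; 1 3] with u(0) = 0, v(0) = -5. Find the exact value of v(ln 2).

-40

A = [[2,0],[1,3]]; eigenvalues λ = 3, 2.
Eigenvectors: (0,-1) for λ=3, (-1,1) for λ=2.
From the initial condition, c_1 = 5, c_2 = 0.
v(ln 2) = (5)(2^3)(-1) + (0)(2^2)(1) = -40.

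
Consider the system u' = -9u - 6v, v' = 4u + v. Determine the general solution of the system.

u(t) = 3K_1e^(-5t) + K_2e^(-3t), v(t) = -2K_1e^(-5t) - K_2e^(-3t)

Coefficient matrix A = [[-9, -6], [4, 1]].
Characteristic polynomial det(A - λI) = λ^2 + 8λ + 15 = 0.
Eigenvalues λ = -5, -3.
For λ=-5: (A-λI) row 1 is [-4, -6], so an eigenvector is (3, -2).
For λ=-3: (A-λI) row 1 is [-6, -6], so an eigenvector is (1, -1).
General solution: K_1e^(-5t)(3,-2) + K_2e^(-3t)(1,-1).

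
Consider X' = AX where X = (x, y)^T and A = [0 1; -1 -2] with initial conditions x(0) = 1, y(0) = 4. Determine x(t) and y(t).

Coefficient matrix A = [[0, 1], [-1, -2]].
Characteristic polynomial det(A - λI) = λ^2 + 2λ + 1 = 0.
Single eigenvalue λ = -1 with algebraic multiplicity 2.
Eigenvector v = (1,-1); generalized eigenvector w with (A-λI)w=v is (2,-1).
General solution: e^(-t)[C_1·v + C_2·(t·v + w)].
Applying x(0)=1, y(0)=4 gives C_1=-9, C_2=5.

x(t) = 5te^(-t) + e^(-t), y(t) = -5te^(-t) + 4e^(-t)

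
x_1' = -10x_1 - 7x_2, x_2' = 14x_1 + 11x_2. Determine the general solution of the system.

x_1(t) = -c_1e^(-3t) - c_2e^(4t), x_2(t) = c_1e^(-3t) + 2c_2e^(4t)

Coefficient matrix A = [[-10, -7], [14, 11]].
Characteristic polynomial det(A - λI) = λ^2 - λ - 12 = 0.
Eigenvalues λ = -3, 4.
For λ=-3: (A-λI) row 1 is [-7, -7], so an eigenvector is (-1, 1).
For λ=4: (A-λI) row 1 is [-14, -7], so an eigenvector is (-1, 2).
General solution: c_1e^(-3t)(-1,1) + c_2e^(4t)(-1,2).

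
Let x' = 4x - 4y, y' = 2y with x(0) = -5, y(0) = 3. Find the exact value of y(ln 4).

48

A = [[4,-4],[0,2]]; eigenvalues λ = 4, 2.
Eigenvectors: (-1,0) for λ=4, (2,1) for λ=2.
From the initial condition, c_1 = 11, c_2 = 3.
y(ln 4) = (11)(4^4)(0) + (3)(4^2)(1) = 48.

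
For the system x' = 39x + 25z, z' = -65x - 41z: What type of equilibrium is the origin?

A = [[39,25],[-65,-41]]; det(A-λI) = λ^2 + 2λ + 26.
λ = -1 ± 5i: negative real part.

stable spiral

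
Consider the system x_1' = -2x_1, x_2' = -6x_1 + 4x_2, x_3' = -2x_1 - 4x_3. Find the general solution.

x_1(t) = C_1e^(-2t), x_2(t) = C_1e^(-2t) + C_2e^(4t), x_3(t) = -C_1e^(-2t) + C_3e^(-4t)

Coefficient matrix A = [[-2, 0, 0], [-6, 4, 0], [-2, 0, -4]].
det(A - λI) = 0 gives eigenvalues λ = -2, 4, -4.
For λ=-2: eigenvector (1,1,-1).
For λ=4: eigenvector (0,1,0).
For λ=-4: eigenvector (0,0,1).
General solution: C_1e^(-2t)(1,1,-1) + C_2e^(4t)(0,1,0) + C_3e^(-4t)(0,0,1).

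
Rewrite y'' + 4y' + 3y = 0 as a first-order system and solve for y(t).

Let x_1 = y, x_2 = y'. Then x_1' = x_2 and x_2' = -3x_1 - 4x_2.
A = [[0,1],[-3,-4]]; det(A-λI) = λ^2 + 4λ + 3.
Eigenvalues λ = -3, -1 with eigenvectors (1,-3), (1,-1).

y(t) = c_1e^(-3t) + c_2e^(-t)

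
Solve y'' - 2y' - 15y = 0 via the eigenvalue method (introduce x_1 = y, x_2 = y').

Let x_1 = y, x_2 = y'. Then x_1' = x_2 and x_2' = 15x_1 + 2x_2.
A = [[0,1],[15,2]]; det(A-λI) = λ^2 - 2λ - 15.
Eigenvalues λ = -3, 5 with eigenvectors (1,-3), (1,5).

y(t) = C_1e^(-3t) + C_2e^(5t)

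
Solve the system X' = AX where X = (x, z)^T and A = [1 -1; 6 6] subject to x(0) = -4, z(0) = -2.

Coefficient matrix A = [[1, -1], [6, 6]].
Characteristic polynomial det(A - λI) = λ^2 - 7λ + 12 = 0.
Eigenvalues λ = 4, 3.
For λ=4: (A-λI) row 1 is [-3, -1], so an eigenvector is (1, -3).
For λ=3: (A-λI) row 1 is [-2, -1], so an eigenvector is (-1, 2).
General solution: c_1e^(4t)(1,-3) + c_2e^(3t)(-1,2).
Applying x(0)=-4, z(0)=-2 gives c_1=10, c_2=14.

x(t) = 10e^(4t) - 14e^(3t), z(t) = -30e^(4t) + 28e^(3t)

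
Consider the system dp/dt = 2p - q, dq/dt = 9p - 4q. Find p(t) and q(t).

p(t) = -K_1e^(-t) - K_2te^(-t), q(t) = -3K_1e^(-t) - 3K_2te^(-t) + K_2e^(-t)

Coefficient matrix A = [[2, -1], [9, -4]].
Characteristic polynomial det(A - λI) = λ^2 + 2λ + 1 = 0.
Single eigenvalue λ = -1 with algebraic multiplicity 2.
Eigenvector v = (-1,-3); generalized eigenvector w with (A-λI)w=v is (0,1).
General solution: e^(-t)[K_1·v + K_2·(t·v + w)].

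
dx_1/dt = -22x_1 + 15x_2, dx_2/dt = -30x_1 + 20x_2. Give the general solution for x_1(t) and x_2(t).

x_1(t) = c_1e^(-t)sin(3t) + 2c_1e^(-t)cos(3t) + 2c_2e^(-t)sin(3t) - c_2e^(-t)cos(3t), x_2(t) = c_1e^(-t)sin(3t) + 3c_1e^(-t)cos(3t) + 3c_2e^(-t)sin(3t) - c_2e^(-t)cos(3t)

Coefficient matrix A = [[-22, 15], [-30, 20]].
Characteristic polynomial det(A - λI) = λ^2 + 2λ + 10 = 0.
Eigenvalues λ = -1 ± 3i (complex conjugate pair).
For λ=-1+3i: an eigenvector is (2,3) - i(1,1) = (2 - i, 3 - i).
A real fundamental pair from Re and Im of e^((-1+3i)t)v: X_1 = e^(-t)(cos(3t)·(2,3) + sin(3t)·(1,1)), X_2 = e^(-t)(sin(3t)·(2,3) - cos(3t)·(1,1)).
General solution: c_1X_1 + c_2X_2.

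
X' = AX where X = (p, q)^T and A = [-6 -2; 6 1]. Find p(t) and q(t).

Coefficient matrix A = [[-6, -2], [6, 1]].
Characteristic polynomial det(A - λI) = λ^2 + 5λ + 6 = 0.
Eigenvalues λ = -3, -2.
For λ=-3: (A-λI) row 1 is [-3, -2], so an eigenvector is (2, -3).
For λ=-2: (A-λI) row 1 is [-4, -2], so an eigenvector is (-1, 2).
General solution: C_1e^(-3t)(2,-3) + C_2e^(-2t)(-1,2).

p(t) = 2C_1e^(-3t) - C_2e^(-2t), q(t) = -3C_1e^(-3t) + 2C_2e^(-2t)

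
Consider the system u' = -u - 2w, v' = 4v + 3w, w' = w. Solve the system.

Coefficient matrix A = [[-1, 0, -2], [0, 4, 3], [0, 0, 1]].
det(A - λI) = 0 gives eigenvalues λ = 1, 4, -1.
For λ=1: eigenvector (-1,-1,1).
For λ=4: eigenvector (0,1,0).
For λ=-1: eigenvector (1,0,0).
General solution: K_1e^(t)(-1,-1,1) + K_2e^(4t)(0,1,0) + K_3e^(-t)(1,0,0).

u(t) = -K_1e^(t) + K_3e^(-t), v(t) = -K_1e^(t) + K_2e^(4t), w(t) = K_1e^(t)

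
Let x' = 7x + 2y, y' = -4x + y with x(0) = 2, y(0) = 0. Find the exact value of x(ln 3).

918

A = [[7,2],[-4,1]]; eigenvalues λ = 5, 3.
Eigenvectors: (-1,1) for λ=5, (1,-2) for λ=3.
From the initial condition, c_1 = -4, c_2 = -2.
x(ln 3) = (-4)(3^5)(-1) + (-2)(3^3)(1) = 918.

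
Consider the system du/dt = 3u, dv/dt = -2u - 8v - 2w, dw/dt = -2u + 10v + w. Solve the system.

Coefficient matrix A = [[3, 0, 0], [-2, -8, -2], [-2, 10, 1]].
det(A - λI) = 0 gives eigenvalues λ = 3, -4, -3.
For λ=3: eigenvector (1,0,-1).
For λ=-4: eigenvector (0,1,-2).
For λ=-3: eigenvector (0,-2,5).
General solution: K_1e^(3t)(1,0,-1) + K_2e^(-4t)(0,1,-2) + K_3e^(-3t)(0,-2,5).

u(t) = K_1e^(3t), v(t) = K_2e^(-4t) - 2K_3e^(-3t), w(t) = -K_1e^(3t) - 2K_2e^(-4t) + 5K_3e^(-3t)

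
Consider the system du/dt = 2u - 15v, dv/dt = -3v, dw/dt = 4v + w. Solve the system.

Coefficient matrix A = [[2, -15, 0], [0, -3, 0], [0, 4, 1]].
det(A - λI) = 0 gives eigenvalues λ = 2, -3, 1.
For λ=2: eigenvector (1,0,0).
For λ=-3: eigenvector (3,1,-1).
For λ=1: eigenvector (0,0,1).
General solution: K_1e^(2t)(1,0,0) + K_2e^(-3t)(3,1,-1) + K_3e^(t)(0,0,1).

u(t) = K_1e^(2t) + 3K_2e^(-3t), v(t) = K_2e^(-3t), w(t) = -K_2e^(-3t) + K_3e^(t)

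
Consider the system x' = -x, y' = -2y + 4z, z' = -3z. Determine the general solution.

x(t) = c_1e^(-t), y(t) = c_2e^(-2t) - 4c_3e^(-3t), z(t) = c_3e^(-3t)

Coefficient matrix A = [[-1, 0, 0], [0, -2, 4], [0, 0, -3]].
det(A - λI) = 0 gives eigenvalues λ = -1, -2, -3.
For λ=-1: eigenvector (1,0,0).
For λ=-2: eigenvector (0,1,0).
For λ=-3: eigenvector (0,-4,1).
General solution: c_1e^(-t)(1,0,0) + c_2e^(-2t)(0,1,0) + c_3e^(-3t)(0,-4,1).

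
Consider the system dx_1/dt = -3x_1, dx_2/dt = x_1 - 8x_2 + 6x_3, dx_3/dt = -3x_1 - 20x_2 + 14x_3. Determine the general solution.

x_1(t) = C_1e^(-3t), x_2(t) = -C_1e^(-3t) + 3C_2e^(2t) + C_3e^(4t), x_3(t) = -C_1e^(-3t) + 5C_2e^(2t) + 2C_3e^(4t)

Coefficient matrix A = [[-3, 0, 0], [1, -8, 6], [-3, -20, 14]].
det(A - λI) = 0 gives eigenvalues λ = -3, 2, 4.
For λ=-3: eigenvector (1,-1,-1).
For λ=2: eigenvector (0,3,5).
For λ=4: eigenvector (0,1,2).
General solution: C_1e^(-3t)(1,-1,-1) + C_2e^(2t)(0,3,5) + C_3e^(4t)(0,1,2).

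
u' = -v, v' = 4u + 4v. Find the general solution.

Coefficient matrix A = [[0, -1], [4, 4]].
Characteristic polynomial det(A - λI) = λ^2 - 4λ + 4 = 0.
Single eigenvalue λ = 2 with algebraic multiplicity 2.
Eigenvector v = (-1,2); generalized eigenvector w with (A-λI)w=v is (1,-1).
General solution: e^(2t)[K_1·v + K_2·(t·v + w)].

u(t) = -K_1e^(2t) - K_2te^(2t) + K_2e^(2t), v(t) = 2K_1e^(2t) + 2K_2te^(2t) - K_2e^(2t)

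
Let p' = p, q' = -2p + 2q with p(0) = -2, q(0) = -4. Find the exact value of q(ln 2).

A = [[1,0],[-2,2]]; eigenvalues λ = 2, 1.
Eigenvectors: (0,1) for λ=2, (1,2) for λ=1.
From the initial condition, c_1 = 0, c_2 = -2.
q(ln 2) = (0)(2^2)(1) + (-2)(2^1)(2) = -8.

-8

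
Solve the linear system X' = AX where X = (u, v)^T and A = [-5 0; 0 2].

Coefficient matrix A = [[-5, 0], [0, 2]].
Characteristic polynomial det(A - λI) = λ^2 + 3λ - 10 = 0.
Eigenvalues λ = 2, -5.
For λ=2: (A-λI) row 1 is [-7, 0], so an eigenvector is (0, 1).
For λ=-5: (A-λI) row 2 is [0, 7], so an eigenvector is (-1, 0).
General solution: c_1e^(2t)(0,1) + c_2e^(-5t)(-1,0).

u(t) = -c_2e^(-5t), v(t) = c_1e^(2t)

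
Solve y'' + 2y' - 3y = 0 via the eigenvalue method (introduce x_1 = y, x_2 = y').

y(t) = c_1e^(-3t) + c_2e^(t)

Let x_1 = y, x_2 = y'. Then x_1' = x_2 and x_2' = 3x_1 - 2x_2.
A = [[0,1],[3,-2]]; det(A-λI) = λ^2 + 2λ - 3.
Eigenvalues λ = -3, 1 with eigenvectors (1,-3), (1,1).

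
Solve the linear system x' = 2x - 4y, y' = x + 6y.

x(t) = 2C_1e^(4t) + 2C_2te^(4t) - 3C_2e^(4t), y(t) = -C_1e^(4t) - C_2te^(4t) + C_2e^(4t)

Coefficient matrix A = [[2, -4], [1, 6]].
Characteristic polynomial det(A - λI) = λ^2 - 8λ + 16 = 0.
Single eigenvalue λ = 4 with algebraic multiplicity 2.
Eigenvector v = (2,-1); generalized eigenvector w with (A-λI)w=v is (-3,1).
General solution: e^(4t)[C_1·v + C_2·(t·v + w)].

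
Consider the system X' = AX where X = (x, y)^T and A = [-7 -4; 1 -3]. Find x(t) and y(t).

x(t) = -2c_1e^(-5t) - 2c_2te^(-5t) - 3c_2e^(-5t), y(t) = c_1e^(-5t) + c_2te^(-5t) + 2c_2e^(-5t)

Coefficient matrix A = [[-7, -4], [1, -3]].
Characteristic polynomial det(A - λI) = λ^2 + 10λ + 25 = 0.
Single eigenvalue λ = -5 with algebraic multiplicity 2.
Eigenvector v = (-2,1); generalized eigenvector w with (A-λI)w=v is (-3,2).
General solution: e^(-5t)[c_1·v + c_2·(t·v + w)].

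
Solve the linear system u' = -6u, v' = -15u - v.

u(t) = -K_1e^(-6t), v(t) = -3K_1e^(-6t) + K_2e^(-t)

Coefficient matrix A = [[-6, 0], [-15, -1]].
Characteristic polynomial det(A - λI) = λ^2 + 7λ + 6 = 0.
Eigenvalues λ = -6, -1.
For λ=-6: (A-λI) row 2 is [-15, 5], so an eigenvector is (-1, -3).
For λ=-1: (A-λI) row 1 is [-5, 0], so an eigenvector is (0, 1).
General solution: K_1e^(-6t)(-1,-3) + K_2e^(-t)(0,1).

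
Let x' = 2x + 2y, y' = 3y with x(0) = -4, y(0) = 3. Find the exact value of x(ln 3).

72

A = [[2,2],[0,3]]; eigenvalues λ = 3, 2.
Eigenvectors: (2,1) for λ=3, (-1,0) for λ=2.
From the initial condition, c_1 = 3, c_2 = 10.
x(ln 3) = (3)(3^3)(2) + (10)(3^2)(-1) = 72.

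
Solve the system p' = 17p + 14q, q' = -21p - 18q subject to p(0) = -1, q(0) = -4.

p(t) = -11e^(3t) + 10e^(-4t), q(t) = 11e^(3t) - 15e^(-4t)

Coefficient matrix A = [[17, 14], [-21, -18]].
Characteristic polynomial det(A - λI) = λ^2 + λ - 12 = 0.
Eigenvalues λ = 3, -4.
For λ=3: (A-λI) row 1 is [14, 14], so an eigenvector is (-1, 1).
For λ=-4: (A-λI) row 1 is [21, 14], so an eigenvector is (-2, 3).
General solution: c_1e^(3t)(-1,1) + c_2e^(-4t)(-2,3).
Applying p(0)=-1, q(0)=-4 gives c_1=11, c_2=-5.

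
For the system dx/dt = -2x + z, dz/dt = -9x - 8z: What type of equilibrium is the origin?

A = [[-2,1],[-9,-8]]; det(A-λI) = λ^2 + 10λ + 25.
repeated λ = -5 with a single eigenvector.

stable improper node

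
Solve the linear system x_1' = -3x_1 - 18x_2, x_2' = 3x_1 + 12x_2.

Coefficient matrix A = [[-3, -18], [3, 12]].
Characteristic polynomial det(A - λI) = λ^2 - 9λ + 18 = 0.
Eigenvalues λ = 6, 3.
For λ=6: (A-λI) row 1 is [-9, -18], so an eigenvector is (2, -1).
For λ=3: (A-λI) row 1 is [-6, -18], so an eigenvector is (-3, 1).
General solution: C_1e^(6t)(2,-1) + C_2e^(3t)(-3,1).

x_1(t) = 2C_1e^(6t) - 3C_2e^(3t), x_2(t) = -C_1e^(6t) + C_2e^(3t)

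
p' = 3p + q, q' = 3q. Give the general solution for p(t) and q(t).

p(t) = -C_1e^(3t) - C_2te^(3t) - 2C_2e^(3t), q(t) = -C_2e^(3t)

Coefficient matrix A = [[3, 1], [0, 3]].
Characteristic polynomial det(A - λI) = λ^2 - 6λ + 9 = 0.
Single eigenvalue λ = 3 with algebraic multiplicity 2.
Eigenvector v = (-1,0); generalized eigenvector w with (A-λI)w=v is (-2,-1).
General solution: e^(3t)[C_1·v + C_2·(t·v + w)].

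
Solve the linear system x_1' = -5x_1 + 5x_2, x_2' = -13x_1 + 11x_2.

x_1(t) = -C_1e^(3t)sin(t) + 2C_1e^(3t)cos(t) + 2C_2e^(3t)sin(t) + C_2e^(3t)cos(t), x_2(t) = -2C_1e^(3t)sin(t) + 3C_1e^(3t)cos(t) + 3C_2e^(3t)sin(t) + 2C_2e^(3t)cos(t)

Coefficient matrix A = [[-5, 5], [-13, 11]].
Characteristic polynomial det(A - λI) = λ^2 - 6λ + 10 = 0.
Eigenvalues λ = 3 ± i (complex conjugate pair).
For λ=3+i: an eigenvector is (2,3) - i(-1,-2) = (2 + i, 3 + 2i).
A real fundamental pair from Re and Im of e^((3+i)t)v: X_1 = e^(3t)(cos(t)·(2,3) + sin(t)·(-1,-2)), X_2 = e^(3t)(sin(t)·(2,3) - cos(t)·(-1,-2)).
General solution: C_1X_1 + C_2X_2.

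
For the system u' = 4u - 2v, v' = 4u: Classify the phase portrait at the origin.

unstable spiral

A = [[4,-2],[4,0]]; det(A-λI) = λ^2 - 4λ + 8.
λ = 2 ± 2i: positive real part.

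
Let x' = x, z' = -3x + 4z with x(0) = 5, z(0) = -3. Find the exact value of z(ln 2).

-118

A = [[1,0],[-3,4]]; eigenvalues λ = 1, 4.
Eigenvectors: (-1,-1) for λ=1, (0,1) for λ=4.
From the initial condition, c_1 = -5, c_2 = -8.
z(ln 2) = (-5)(2^1)(-1) + (-8)(2^4)(1) = -118.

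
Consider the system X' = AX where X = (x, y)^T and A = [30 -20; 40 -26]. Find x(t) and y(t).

Coefficient matrix A = [[30, -20], [40, -26]].
Characteristic polynomial det(A - λI) = λ^2 - 4λ + 20 = 0.
Eigenvalues λ = 2 ± 4i (complex conjugate pair).
For λ=2+4i: an eigenvector is (-1,-1) - i(-2,-3) = (-1 + 2i, -1 + 3i).
A real fundamental pair from Re and Im of e^((2+4i)t)v: X_1 = e^(2t)(cos(4t)·(-1,-1) + sin(4t)·(-2,-3)), X_2 = e^(2t)(sin(4t)·(-1,-1) - cos(4t)·(-2,-3)).
General solution: c_1X_1 + c_2X_2.

x(t) = -2c_1e^(2t)sin(4t) - c_1e^(2t)cos(4t) - c_2e^(2t)sin(4t) + 2c_2e^(2t)cos(4t), y(t) = -3c_1e^(2t)sin(4t) - c_1e^(2t)cos(4t) - c_2e^(2t)sin(4t) + 3c_2e^(2t)cos(4t)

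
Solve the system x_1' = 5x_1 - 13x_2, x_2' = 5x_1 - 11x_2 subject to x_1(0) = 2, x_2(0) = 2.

Coefficient matrix A = [[5, -13], [5, -11]].
Characteristic polynomial det(A - λI) = λ^2 + 6λ + 10 = 0.
Eigenvalues λ = -3 ± i (complex conjugate pair).
For λ=-3+i: an eigenvector is (3,2) - i(-2,-1) = (3 + 2i, 2 + i).
A real fundamental pair from Re and Im of e^((-3+i)t)v: X_1 = e^(-3t)(cos(t)·(3,2) + sin(t)·(-2,-1)), X_2 = e^(-3t)(sin(t)·(3,2) - cos(t)·(-2,-1)).
General solution: c_1X_1 + c_2X_2.
Applying x_1(0)=2, x_2(0)=2 gives c_1=2, c_2=-2.

x_1(t) = -10e^(-3t)sin(t) + 2e^(-3t)cos(t), x_2(t) = -6e^(-3t)sin(t) + 2e^(-3t)cos(t)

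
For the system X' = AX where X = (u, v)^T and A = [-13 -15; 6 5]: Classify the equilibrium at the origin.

A = [[-13,-15],[6,5]]; det(A-λI) = λ^2 + 8λ + 25.
λ = -4 ± 3i: negative real part.

stable spiral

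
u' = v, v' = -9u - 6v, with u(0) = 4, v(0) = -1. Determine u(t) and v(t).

Coefficient matrix A = [[0, 1], [-9, -6]].
Characteristic polynomial det(A - λI) = λ^2 + 6λ + 9 = 0.
Single eigenvalue λ = -3 with algebraic multiplicity 2.
Eigenvector v = (1,-3); generalized eigenvector w with (A-λI)w=v is (1,-2).
General solution: e^(-3t)[c_1·v + c_2·(t·v + w)].
Applying u(0)=4, v(0)=-1 gives c_1=-7, c_2=11.

u(t) = 11te^(-3t) + 4e^(-3t), v(t) = -33te^(-3t) - e^(-3t)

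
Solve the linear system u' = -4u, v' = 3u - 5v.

Coefficient matrix A = [[-4, 0], [3, -5]].
Characteristic polynomial det(A - λI) = λ^2 + 9λ + 20 = 0.
Eigenvalues λ = -4, -5.
For λ=-4: (A-λI) row 2 is [3, -1], so an eigenvector is (1, 3).
For λ=-5: (A-λI) row 1 is [1, 0], so an eigenvector is (0, -1).
General solution: c_1e^(-4t)(1,3) + c_2e^(-5t)(0,-1).

u(t) = c_1e^(-4t), v(t) = 3c_1e^(-4t) - c_2e^(-5t)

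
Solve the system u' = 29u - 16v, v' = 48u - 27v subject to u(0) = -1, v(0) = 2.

u(t) = -8e^(5t) + 7e^(-3t), v(t) = -12e^(5t) + 14e^(-3t)

Coefficient matrix A = [[29, -16], [48, -27]].
Characteristic polynomial det(A - λI) = λ^2 - 2λ - 15 = 0.
Eigenvalues λ = 5, -3.
For λ=5: (A-λI) row 1 is [24, -16], so an eigenvector is (2, 3).
For λ=-3: (A-λI) row 1 is [32, -16], so an eigenvector is (1, 2).
General solution: K_1e^(5t)(2,3) + K_2e^(-3t)(1,2).
Applying u(0)=-1, v(0)=2 gives K_1=-4, K_2=7.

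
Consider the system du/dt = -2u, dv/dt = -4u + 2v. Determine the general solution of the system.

Coefficient matrix A = [[-2, 0], [-4, 2]].
Characteristic polynomial det(A - λI) = λ^2 - 4 = 0.
Eigenvalues λ = 2, -2.
For λ=2: (A-λI) row 1 is [-4, 0], so an eigenvector is (0, -1).
For λ=-2: (A-λI) row 2 is [-4, 4], so an eigenvector is (1, 1).
General solution: C_1e^(2t)(0,-1) + C_2e^(-2t)(1,1).

u(t) = C_2e^(-2t), v(t) = -C_1e^(2t) + C_2e^(-2t)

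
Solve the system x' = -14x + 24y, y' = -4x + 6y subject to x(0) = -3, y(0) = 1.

x(t) = 12e^(-2t) - 15e^(-6t), y(t) = 6e^(-2t) - 5e^(-6t)

Coefficient matrix A = [[-14, 24], [-4, 6]].
Characteristic polynomial det(A - λI) = λ^2 + 8λ + 12 = 0.
Eigenvalues λ = -6, -2.
For λ=-6: (A-λI) row 1 is [-8, 24], so an eigenvector is (-3, -1).
For λ=-2: (A-λI) row 1 is [-12, 24], so an eigenvector is (2, 1).
General solution: c_1e^(-6t)(-3,-1) + c_2e^(-2t)(2,1).
Applying x(0)=-3, y(0)=1 gives c_1=5, c_2=6.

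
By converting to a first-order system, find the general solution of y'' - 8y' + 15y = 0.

y(t) = C_1e^(3t) + C_2e^(5t)

Let x_1 = y, x_2 = y'. Then x_1' = x_2 and x_2' = -15x_1 + 8x_2.
A = [[0,1],[-15,8]]; det(A-λI) = λ^2 - 8λ + 15.
Eigenvalues λ = 3, 5 with eigenvectors (1,3), (1,5).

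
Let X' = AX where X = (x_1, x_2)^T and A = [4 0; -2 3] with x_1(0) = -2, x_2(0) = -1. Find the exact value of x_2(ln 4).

704

A = [[4,0],[-2,3]]; eigenvalues λ = 4, 3.
Eigenvectors: (-1,2) for λ=4, (0,1) for λ=3.
From the initial condition, c_1 = 2, c_2 = -5.
x_2(ln 4) = (2)(4^4)(2) + (-5)(4^3)(1) = 704.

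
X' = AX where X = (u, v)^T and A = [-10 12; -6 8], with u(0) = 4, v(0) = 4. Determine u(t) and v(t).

u(t) = 4e^(2t), v(t) = 4e^(2t)

Coefficient matrix A = [[-10, 12], [-6, 8]].
Characteristic polynomial det(A - λI) = λ^2 + 2λ - 8 = 0.
Eigenvalues λ = 2, -4.
For λ=2: (A-λI) row 1 is [-12, 12], so an eigenvector is (-1, -1).
For λ=-4: (A-λI) row 1 is [-6, 12], so an eigenvector is (2, 1).
General solution: K_1e^(2t)(-1,-1) + K_2e^(-4t)(2,1).
Applying u(0)=4, v(0)=4 gives K_1=-4, K_2=0.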